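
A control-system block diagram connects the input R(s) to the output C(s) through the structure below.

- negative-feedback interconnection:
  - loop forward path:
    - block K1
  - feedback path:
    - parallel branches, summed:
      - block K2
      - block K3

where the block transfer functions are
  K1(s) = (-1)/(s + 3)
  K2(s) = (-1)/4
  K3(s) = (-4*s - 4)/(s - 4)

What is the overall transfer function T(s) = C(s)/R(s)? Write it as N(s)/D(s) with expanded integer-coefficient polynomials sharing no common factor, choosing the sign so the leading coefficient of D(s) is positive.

1. reduce the parallel group K2, K3 -> (-17*s - 12)/(4*s - 16)
2. collapse the loop (K1 forward, (K2+K3) return): this yields T(s), and no further normalization is needed

Therefore the answer is (16 - 4*s)/(4*s^2 + 13*s - 36).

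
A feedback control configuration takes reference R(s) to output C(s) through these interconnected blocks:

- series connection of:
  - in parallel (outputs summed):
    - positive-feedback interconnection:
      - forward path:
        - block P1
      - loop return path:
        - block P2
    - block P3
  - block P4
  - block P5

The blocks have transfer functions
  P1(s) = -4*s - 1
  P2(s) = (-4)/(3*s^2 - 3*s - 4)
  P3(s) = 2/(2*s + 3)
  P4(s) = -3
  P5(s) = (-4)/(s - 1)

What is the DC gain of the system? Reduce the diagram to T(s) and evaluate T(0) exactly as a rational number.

(1) apply the feedback formula to P1, P2 = (-12*s^3 + 9*s^2 + 19*s + 4)/(3*s^2 - 19*s - 8)
(2) combine [P1/(1-P1*P2)], P3 in parallel = (-24*s^4 - 18*s^3 + 71*s^2 + 27*s - 4)/(6*s^3 - 29*s^2 - 73*s - 24)
(3) reduce the series chain ([P1/(1-P1*P2)]+P3), P4, P5 = (-288*s^4 - 216*s^3 + 852*s^2 + 324*s - 48)/(6*s^4 - 35*s^3 - 44*s^2 + 49*s + 24)
Step 3 gives the overall T(s). Then T(0) = -48/24 = -2.

Hence the answer: -2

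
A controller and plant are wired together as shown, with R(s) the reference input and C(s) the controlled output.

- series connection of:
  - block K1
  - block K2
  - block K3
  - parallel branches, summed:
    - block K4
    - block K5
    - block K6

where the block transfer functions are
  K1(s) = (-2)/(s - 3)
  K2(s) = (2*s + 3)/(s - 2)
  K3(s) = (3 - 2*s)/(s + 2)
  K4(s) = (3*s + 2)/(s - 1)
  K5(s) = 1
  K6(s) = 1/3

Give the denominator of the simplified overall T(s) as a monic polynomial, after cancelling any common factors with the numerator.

Reducing step by step:

[1] combine K4, K5, K6 in parallel = (13*s + 2)/(3*s - 3)
[2] series reduction of K1, K2, K3, (K4+K5+K6) = (104*s^3 + 16*s^2 - 234*s - 36)/(3*s^4 - 12*s^3 - 3*s^2 + 48*s - 36)
The result of step 2 is T(s) in lowest terms. Its denominator has leading coefficient 3; dividing the denominator through by 3 makes it monic.

Answer: s^4 - 4*s^3 - s^2 + 16*s - 12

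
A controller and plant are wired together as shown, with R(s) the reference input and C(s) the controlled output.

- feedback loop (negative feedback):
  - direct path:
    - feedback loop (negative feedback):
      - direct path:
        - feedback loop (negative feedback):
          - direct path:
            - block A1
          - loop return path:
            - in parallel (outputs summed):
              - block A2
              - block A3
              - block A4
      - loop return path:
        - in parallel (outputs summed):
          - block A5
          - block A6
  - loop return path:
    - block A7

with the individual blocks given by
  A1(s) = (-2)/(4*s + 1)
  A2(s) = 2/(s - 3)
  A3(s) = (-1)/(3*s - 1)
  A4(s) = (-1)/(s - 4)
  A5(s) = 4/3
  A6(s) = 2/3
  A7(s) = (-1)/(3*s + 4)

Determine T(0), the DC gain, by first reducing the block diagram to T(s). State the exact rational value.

[1] sum the parallel branches A2, A3, A4 = (2*s^2 - 9*s - 7)/(3*s^3 - 22*s^2 + 43*s - 12)
[2] reduce the feedback loop with forward A1 and return (A2+A3+A4) = (-6*s^3 + 44*s^2 - 86*s + 24)/(12*s^4 - 85*s^3 + 146*s^2 + 13*s + 2)
[3] parallel reduction of A5, A6 = 2
[4] apply the feedback formula to [A1/(1+A1*(A2+A3+A4))], (A5+A6) = (-6*s^3 + 44*s^2 - 86*s + 24)/(12*s^4 - 97*s^3 + 234*s^2 - 159*s + 50)
[5] feedback reduction of [[A1/(1+A1*(A2+A3+A4))]/(1+[A1/(1+A1*(A2+A3+A4))]*(A5+A6))], A7 = (-18*s^4 + 108*s^3 - 82*s^2 - 272*s + 96)/(36*s^5 - 243*s^4 + 320*s^3 + 415*s^2 - 400*s + 176)
The step-5 result is T(s). Setting s = 0: T(0) = 96/176 = 6/11.

Hence the answer: 6/11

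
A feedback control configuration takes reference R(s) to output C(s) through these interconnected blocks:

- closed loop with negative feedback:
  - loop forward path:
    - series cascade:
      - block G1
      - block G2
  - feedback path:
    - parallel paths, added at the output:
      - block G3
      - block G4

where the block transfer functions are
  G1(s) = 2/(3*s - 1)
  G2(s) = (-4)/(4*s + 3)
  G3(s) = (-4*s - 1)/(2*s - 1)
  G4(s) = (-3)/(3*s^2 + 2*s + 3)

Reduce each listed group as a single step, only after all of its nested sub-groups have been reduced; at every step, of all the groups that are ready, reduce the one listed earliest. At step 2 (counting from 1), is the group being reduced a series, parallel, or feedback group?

Step 1 - cascade G1, G2
Step 2 - reduce the parallel group G3, G4
Step 3 - reduce the feedback loop with forward (G1*G2) and return (G3+G4)
The group at step 2 is a parallel group.

Final answer: parallel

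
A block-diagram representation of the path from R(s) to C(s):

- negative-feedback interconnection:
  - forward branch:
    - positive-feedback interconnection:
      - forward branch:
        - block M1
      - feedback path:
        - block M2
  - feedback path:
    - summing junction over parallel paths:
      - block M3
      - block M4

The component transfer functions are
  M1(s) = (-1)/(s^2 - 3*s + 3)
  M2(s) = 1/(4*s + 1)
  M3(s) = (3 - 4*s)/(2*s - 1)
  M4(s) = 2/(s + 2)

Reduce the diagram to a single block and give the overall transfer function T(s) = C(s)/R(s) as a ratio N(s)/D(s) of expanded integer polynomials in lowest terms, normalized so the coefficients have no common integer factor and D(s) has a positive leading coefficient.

The answer is (-8*s^3 - 14*s^2 + 5*s + 2)/(8*s^5 - 10*s^4 - 7*s^3 + 65*s^2 - 21*s - 12).

Reasoning:
Step 1 - collapse the loop (M1 forward, M2 return) gives (-4*s - 1)/(4*s^3 - 11*s^2 + 9*s + 4)
Step 2 - reduce the parallel group M3, M4 gives (-4*s^2 - s + 4)/(2*s^2 + 3*s - 2)
Step 3 - feedback reduction of [M1/(1-M1*M2)], (M3+M4); the result is T(s) itself (integer coefficients, no common factor, positive leading denominator coefficient)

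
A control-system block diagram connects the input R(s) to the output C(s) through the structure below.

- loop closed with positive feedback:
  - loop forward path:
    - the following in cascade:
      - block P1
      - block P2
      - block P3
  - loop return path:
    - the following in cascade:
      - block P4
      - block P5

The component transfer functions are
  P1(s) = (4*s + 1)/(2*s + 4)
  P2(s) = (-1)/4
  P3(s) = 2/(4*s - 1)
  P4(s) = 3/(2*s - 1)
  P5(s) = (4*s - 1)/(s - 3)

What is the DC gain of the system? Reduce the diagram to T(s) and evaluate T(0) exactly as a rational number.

First reduce the diagram to T(s).

[1] reduce the series chain P1, P2, P3 gives (-4*s - 1)/(16*s^2 + 28*s - 8)
[2] reduce the series chain P4, P5 gives (12*s - 3)/(2*s^2 - 7*s + 3)
[3] apply the feedback formula to (P1*P2*P3), (P4*P5) gives (-8*s^3 + 26*s^2 - 5*s - 3)/(32*s^4 - 56*s^3 - 116*s^2 + 140*s - 27)
DC gain: substitute s = 0 into T(s) from step 3: T(0) = -3/(-27) = 1/9.

Answer: 1/9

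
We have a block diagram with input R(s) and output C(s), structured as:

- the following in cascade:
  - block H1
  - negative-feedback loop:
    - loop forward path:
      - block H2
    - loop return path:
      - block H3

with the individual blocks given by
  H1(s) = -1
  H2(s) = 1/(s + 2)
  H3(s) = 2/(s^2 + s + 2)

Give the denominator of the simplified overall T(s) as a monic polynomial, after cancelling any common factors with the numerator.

[1] feedback reduction of H2, H3 gives (s^2 + s + 2)/(s^3 + 3*s^2 + 4*s + 6)
[2] combine H1, [H2/(1+H2*H3)] in series gives (-s^2 - s - 2)/(s^3 + 3*s^2 + 4*s + 6)
The result of step 2 is T(s) in lowest terms. Its denominator already has leading coefficient 1, so it is monic as it stands.

Answer: s^3 + 3*s^2 + 4*s + 6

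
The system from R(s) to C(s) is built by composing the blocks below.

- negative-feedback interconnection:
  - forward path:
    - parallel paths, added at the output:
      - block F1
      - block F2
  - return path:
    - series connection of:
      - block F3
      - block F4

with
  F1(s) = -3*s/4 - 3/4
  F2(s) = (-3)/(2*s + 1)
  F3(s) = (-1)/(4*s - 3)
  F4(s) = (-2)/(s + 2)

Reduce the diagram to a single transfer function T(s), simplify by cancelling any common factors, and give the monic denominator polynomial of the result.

The answer is s^3 + 11*s^2/8 - 23*s/16 - 27/16.

Reasoning:
(1) add F1, F2 (parallel); result (-6*s^2 - 9*s - 15)/(8*s + 4)
(2) multiply F3, F4 (series); result 2/(4*s^2 + 5*s - 6)
(3) close the feedback loop around (F1+F2), (F3*F4); result (-24*s^4 - 66*s^3 - 69*s^2 - 21*s + 90)/(32*s^3 + 44*s^2 - 46*s - 54)
No further cancellation is possible in the step-3 result, so that is T(s). Its denominator becomes monic after dividing by the leading coefficient 32.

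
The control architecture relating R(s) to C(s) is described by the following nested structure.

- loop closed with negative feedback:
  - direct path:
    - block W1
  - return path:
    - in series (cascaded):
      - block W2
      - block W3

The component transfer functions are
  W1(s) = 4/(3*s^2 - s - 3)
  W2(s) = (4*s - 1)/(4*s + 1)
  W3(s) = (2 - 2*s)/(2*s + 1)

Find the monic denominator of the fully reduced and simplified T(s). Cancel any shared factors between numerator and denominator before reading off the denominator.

Step 1 - cascade W2, W3, giving (-8*s^2 + 10*s - 2)/(8*s^2 + 6*s + 1)
Step 2 - apply the feedback formula to W1, (W2*W3), giving (32*s^2 + 24*s + 4)/(24*s^4 + 10*s^3 - 59*s^2 + 21*s - 11)
T(s) is the step-2 result (common factors already cancelled). Leading coefficient of the denominator: 24. Divide through by 24 for the monic polynomial.

Final answer: s^4 + 5*s^3/12 - 59*s^2/24 + 7*s/8 - 11/24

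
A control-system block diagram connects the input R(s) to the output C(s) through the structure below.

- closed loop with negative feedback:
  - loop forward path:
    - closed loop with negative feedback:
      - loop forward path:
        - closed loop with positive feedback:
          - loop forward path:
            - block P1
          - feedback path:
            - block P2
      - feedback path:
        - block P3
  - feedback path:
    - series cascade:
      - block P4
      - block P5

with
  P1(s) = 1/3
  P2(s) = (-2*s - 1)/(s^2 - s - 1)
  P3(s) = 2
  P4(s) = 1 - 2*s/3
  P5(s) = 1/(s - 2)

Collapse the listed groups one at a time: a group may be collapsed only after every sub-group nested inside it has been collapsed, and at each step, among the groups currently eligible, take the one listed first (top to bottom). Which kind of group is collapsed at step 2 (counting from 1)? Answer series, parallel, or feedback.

Step 1: collapse the loop (P1 forward, P2 return)
Step 2: close the feedback loop around [P1/(1-P1*P2)], P3
Step 3: multiply P4, P5 (series)
Step 4: close the feedback loop around [[P1/(1-P1*P2)]/(1+[P1/(1-P1*P2)]*P3)], (P4*P5)
At step 2 the group reduced is feedback.

Answer: feedback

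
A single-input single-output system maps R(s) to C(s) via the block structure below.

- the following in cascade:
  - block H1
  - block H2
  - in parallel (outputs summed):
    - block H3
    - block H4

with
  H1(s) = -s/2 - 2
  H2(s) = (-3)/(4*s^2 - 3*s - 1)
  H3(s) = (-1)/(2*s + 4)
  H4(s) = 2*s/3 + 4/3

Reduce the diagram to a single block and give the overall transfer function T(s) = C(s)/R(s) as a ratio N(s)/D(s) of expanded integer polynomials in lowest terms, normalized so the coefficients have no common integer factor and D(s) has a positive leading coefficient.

Step 1 - add H3, H4 (parallel) gives (4*s^2 + 16*s + 13)/(6*s + 12)
Step 2 - reduce the series chain H1, H2, (H3+H4), giving the overall T(s)

Answer: (4*s^3 + 32*s^2 + 77*s + 52)/(16*s^3 + 20*s^2 - 28*s - 8)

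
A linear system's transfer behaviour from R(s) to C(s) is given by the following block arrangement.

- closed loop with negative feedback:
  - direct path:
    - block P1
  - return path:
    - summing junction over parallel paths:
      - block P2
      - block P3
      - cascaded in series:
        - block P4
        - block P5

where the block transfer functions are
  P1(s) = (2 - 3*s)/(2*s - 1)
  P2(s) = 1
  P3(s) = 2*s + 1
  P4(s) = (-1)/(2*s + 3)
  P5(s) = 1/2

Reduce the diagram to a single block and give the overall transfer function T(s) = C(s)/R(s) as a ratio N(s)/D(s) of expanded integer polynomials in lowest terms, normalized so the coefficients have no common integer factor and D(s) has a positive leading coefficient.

Step 1: multiply P4, P5 (series) -> (-1)/(4*s + 6)
Step 2: parallel reduction of P2, P3, (P4*P5) -> (8*s^2 + 20*s + 11)/(4*s + 6)
Step 3: collapse the loop (P1 forward, (P2+P3+(P4*P5)) return); the result is T(s) itself (integer coefficients, no common factor, positive leading denominator coefficient)

Answer: (12*s^2 + 10*s - 12)/(24*s^3 + 36*s^2 - 15*s - 16)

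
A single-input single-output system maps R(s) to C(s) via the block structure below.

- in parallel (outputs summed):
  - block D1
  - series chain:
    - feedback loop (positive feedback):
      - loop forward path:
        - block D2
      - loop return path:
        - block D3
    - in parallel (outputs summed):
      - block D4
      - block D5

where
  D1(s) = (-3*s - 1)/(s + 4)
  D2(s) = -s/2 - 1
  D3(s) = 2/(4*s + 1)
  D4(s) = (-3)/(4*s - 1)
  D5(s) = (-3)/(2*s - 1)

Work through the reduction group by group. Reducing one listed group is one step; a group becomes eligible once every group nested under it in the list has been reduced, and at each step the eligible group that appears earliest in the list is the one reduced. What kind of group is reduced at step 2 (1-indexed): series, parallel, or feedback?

Reducing step by step:

Step 1 - collapse the loop (D2 forward, D3 return)
Step 2 - sum the parallel branches D4, D5
Step 3 - reduce the series chain [D2/(1-D2*D3)], (D4+D5)
Step 4 - sum the parallel branches D1, ([D2/(1-D2*D3)]*(D4+D5))
Step 2: parallel.

Answer: parallel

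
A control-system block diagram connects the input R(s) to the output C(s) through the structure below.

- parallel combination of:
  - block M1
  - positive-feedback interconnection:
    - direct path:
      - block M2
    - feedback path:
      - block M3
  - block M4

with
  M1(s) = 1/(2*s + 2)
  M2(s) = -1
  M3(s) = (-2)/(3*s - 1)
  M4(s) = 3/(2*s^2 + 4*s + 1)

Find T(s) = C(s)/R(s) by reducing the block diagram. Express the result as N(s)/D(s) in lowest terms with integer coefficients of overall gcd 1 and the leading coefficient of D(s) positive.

First reduce the diagram to T(s).

[1] feedback reduction of M2, M3 = (1 - 3*s)/(3*s - 3)
[2] reduce the parallel group M1, [M2/(1-M2*M3)], M4; the result is T(s) itself (integer coefficients, no common factor, positive leading denominator coefficient)

Answer: (-12*s^4 - 26*s^3 + 6*s^2 - 5*s - 19)/(12*s^4 + 24*s^3 - 6*s^2 - 24*s - 6)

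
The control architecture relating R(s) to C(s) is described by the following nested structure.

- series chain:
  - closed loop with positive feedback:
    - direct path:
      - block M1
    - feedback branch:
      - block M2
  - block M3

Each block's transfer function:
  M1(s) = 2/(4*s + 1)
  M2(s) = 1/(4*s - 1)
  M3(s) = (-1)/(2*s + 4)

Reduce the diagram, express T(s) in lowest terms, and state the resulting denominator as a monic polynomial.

1. feedback reduction of M1, M2; result (8*s - 2)/(16*s^2 - 3)
2. reduce the series chain [M1/(1-M1*M2)], M3; result (1 - 4*s)/(16*s^3 + 32*s^2 - 3*s - 6)
No further cancellation is possible in the step-2 result, so that is T(s). Its denominator becomes monic after dividing by the leading coefficient 16.

Hence the answer: s^3 + 2*s^2 - 3*s/16 - 3/8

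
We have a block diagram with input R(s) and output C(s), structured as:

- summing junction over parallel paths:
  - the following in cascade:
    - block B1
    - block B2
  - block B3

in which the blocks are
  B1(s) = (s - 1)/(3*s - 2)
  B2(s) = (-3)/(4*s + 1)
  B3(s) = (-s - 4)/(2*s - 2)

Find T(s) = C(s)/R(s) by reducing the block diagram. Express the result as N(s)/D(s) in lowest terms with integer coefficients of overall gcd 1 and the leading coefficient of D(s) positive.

[1] reduce the series chain B1, B2 -> (3 - 3*s)/(12*s^2 - 5*s - 2)
[2] add (B1*B2), B3 (parallel), which is the overall transfer function T(s) = C(s)/R(s) in lowest terms

Answer: (-12*s^3 - 49*s^2 + 34*s + 2)/(24*s^3 - 34*s^2 + 6*s + 4)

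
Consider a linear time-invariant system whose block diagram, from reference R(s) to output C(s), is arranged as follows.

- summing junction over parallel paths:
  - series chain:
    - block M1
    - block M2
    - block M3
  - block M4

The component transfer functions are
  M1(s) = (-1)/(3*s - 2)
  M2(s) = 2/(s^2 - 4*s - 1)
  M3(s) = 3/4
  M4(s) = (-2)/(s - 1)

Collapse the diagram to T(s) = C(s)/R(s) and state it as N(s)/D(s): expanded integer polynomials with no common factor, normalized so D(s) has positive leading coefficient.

Reducing step by step:

Step 1 - series reduction of M1, M2, M3 gives (-3)/(6*s^3 - 28*s^2 + 10*s + 4)
Step 2 - sum the parallel branches (M1*M2*M3), M4: this yields T(s), and no further normalization is needed

Answer: (-12*s^3 + 56*s^2 - 23*s - 5)/(6*s^4 - 34*s^3 + 38*s^2 - 6*s - 4)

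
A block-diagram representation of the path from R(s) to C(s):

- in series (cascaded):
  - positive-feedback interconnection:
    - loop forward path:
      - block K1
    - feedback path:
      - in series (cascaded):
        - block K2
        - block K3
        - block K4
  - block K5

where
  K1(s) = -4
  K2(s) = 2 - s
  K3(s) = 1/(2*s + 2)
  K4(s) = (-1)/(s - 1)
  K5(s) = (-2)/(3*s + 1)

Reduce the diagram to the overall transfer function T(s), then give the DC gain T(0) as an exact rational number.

The answer is 8/5.

Reasoning:
1. series reduction of K2, K3, K4 = (s - 2)/(2*s^2 - 2)
2. collapse the loop (K1 forward, (K2*K3*K4) return) = (4 - 4*s^2)/(s^2 + 2*s - 5)
3. cascade [K1/(1-K1*(K2*K3*K4))], K5 = (8*s^2 - 8)/(3*s^3 + 7*s^2 - 13*s - 5)
That last expression is T(s); at s = 0 only the constant terms survive, so T(0) = -8/(-5) = 8/5.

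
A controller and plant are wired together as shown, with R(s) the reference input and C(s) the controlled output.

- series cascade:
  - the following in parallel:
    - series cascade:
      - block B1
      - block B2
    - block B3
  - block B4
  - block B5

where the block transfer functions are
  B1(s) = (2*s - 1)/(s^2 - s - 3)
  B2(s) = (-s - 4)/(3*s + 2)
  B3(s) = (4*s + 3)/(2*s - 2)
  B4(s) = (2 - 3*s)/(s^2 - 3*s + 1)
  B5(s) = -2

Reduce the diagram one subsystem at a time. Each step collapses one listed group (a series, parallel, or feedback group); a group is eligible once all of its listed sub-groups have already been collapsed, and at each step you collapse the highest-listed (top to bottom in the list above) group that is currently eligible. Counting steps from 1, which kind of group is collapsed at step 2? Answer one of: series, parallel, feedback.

(1) series reduction of B1, B2
(2) sum the parallel branches (B1*B2), B3
(3) series reduction of ((B1*B2)+B3), B4, B5
Step 2: parallel.

Answer: parallel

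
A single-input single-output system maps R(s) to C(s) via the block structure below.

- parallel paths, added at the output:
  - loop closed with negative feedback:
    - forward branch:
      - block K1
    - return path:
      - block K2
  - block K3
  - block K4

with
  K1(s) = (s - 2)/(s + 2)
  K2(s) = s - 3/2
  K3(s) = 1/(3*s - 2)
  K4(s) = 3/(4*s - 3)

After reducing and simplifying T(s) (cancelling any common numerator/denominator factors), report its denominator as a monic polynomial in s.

First reduce the diagram to T(s).

[1] apply the feedback formula to K1, K2 gives (2*s - 4)/(2*s^2 - 5*s + 10)
[2] parallel reduction of [K1/(1+K1*K2)], K3, K4 gives (50*s^3 - 165*s^2 + 255*s - 114)/(24*s^4 - 94*s^3 + 217*s^2 - 200*s + 60)
That last expression is T(s), already simplified. Scaling its denominator by 1/24 (the reciprocal of the leading coefficient) yields the monic denominator.

Answer: s^4 - 47*s^3/12 + 217*s^2/24 - 25*s/3 + 5/2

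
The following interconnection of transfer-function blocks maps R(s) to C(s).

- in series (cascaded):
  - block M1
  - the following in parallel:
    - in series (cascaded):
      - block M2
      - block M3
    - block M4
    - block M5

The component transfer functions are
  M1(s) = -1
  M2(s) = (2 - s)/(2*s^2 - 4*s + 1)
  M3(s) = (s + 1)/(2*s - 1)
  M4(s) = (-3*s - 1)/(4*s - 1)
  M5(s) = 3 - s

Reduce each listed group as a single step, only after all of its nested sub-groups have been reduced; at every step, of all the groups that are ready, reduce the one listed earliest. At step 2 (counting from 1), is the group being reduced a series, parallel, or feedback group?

Step 1 - multiply M2, M3 (series)
Step 2 - reduce the parallel group (M2*M3), M4, M5
Step 3 - multiply M1, ((M2*M3)+M4+M5) (series)
The group at step 2 is a parallel group.

Answer: parallel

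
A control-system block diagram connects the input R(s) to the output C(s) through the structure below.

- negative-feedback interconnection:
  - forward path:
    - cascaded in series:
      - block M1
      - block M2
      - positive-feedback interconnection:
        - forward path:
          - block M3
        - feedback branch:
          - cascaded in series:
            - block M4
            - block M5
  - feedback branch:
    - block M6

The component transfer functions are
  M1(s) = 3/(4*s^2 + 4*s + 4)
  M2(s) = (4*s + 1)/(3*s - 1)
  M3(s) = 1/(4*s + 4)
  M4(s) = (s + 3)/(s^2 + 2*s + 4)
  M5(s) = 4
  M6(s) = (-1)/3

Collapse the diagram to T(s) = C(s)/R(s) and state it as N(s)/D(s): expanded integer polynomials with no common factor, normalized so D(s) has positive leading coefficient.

First reduce the diagram to T(s).

Step 1 - series reduction of M4, M5, giving (4*s + 12)/(s^2 + 2*s + 4)
Step 2 - close the feedback loop around M3, (M4*M5), giving (s^2 + 2*s + 4)/(4*s^3 + 12*s^2 + 20*s + 4)
Step 3 - combine M1, M2, [M3/(1-M3*(M4*M5))] in series, giving (12*s^3 + 27*s^2 + 54*s + 12)/(48*s^6 + 176*s^5 + 368*s^4 + 288*s^3 + 144*s^2 - 48*s - 16)
Step 4 - reduce the feedback loop with forward (M1*M2*[M3/(1-M3*(M4*M5))]) and return M6, giving the overall T(s)

Answer: (12*s^3 + 27*s^2 + 54*s + 12)/(48*s^6 + 176*s^5 + 368*s^4 + 284*s^3 + 135*s^2 - 66*s - 20)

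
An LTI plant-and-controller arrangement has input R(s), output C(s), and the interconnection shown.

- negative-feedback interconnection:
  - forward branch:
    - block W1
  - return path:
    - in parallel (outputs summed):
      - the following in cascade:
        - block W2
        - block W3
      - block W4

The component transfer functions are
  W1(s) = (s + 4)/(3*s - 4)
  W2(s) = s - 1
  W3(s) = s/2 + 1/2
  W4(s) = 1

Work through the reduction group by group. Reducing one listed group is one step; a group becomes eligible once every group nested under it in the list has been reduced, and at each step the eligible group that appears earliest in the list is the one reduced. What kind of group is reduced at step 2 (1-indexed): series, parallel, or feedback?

Step 1. series reduction of W2, W3
Step 2. reduce the parallel group (W2*W3), W4
Step 3. feedback reduction of W1, ((W2*W3)+W4)
Step 2 collapses a parallel group.

Final answer: parallel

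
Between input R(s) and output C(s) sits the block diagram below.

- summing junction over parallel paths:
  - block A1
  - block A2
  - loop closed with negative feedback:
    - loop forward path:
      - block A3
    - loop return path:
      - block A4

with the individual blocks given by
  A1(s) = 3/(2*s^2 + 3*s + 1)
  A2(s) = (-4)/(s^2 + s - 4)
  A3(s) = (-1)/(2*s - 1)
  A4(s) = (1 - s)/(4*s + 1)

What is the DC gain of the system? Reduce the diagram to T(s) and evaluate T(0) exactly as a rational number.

Step 1. reduce the feedback loop with forward A3 and return A4 gives (-4*s - 1)/(8*s^2 - s - 2)
Step 2. reduce the parallel group A1, A2, [A3/(1+A3*A4)] gives (-8*s^5 - 62*s^4 - 56*s^3 - 61*s^2 + 61*s + 36)/(16*s^6 + 38*s^5 - 41*s^4 - 94*s^3 - 13*s^2 + 26*s + 8)
Step 2 gives the overall T(s). Then T(0) = 36/8 = 9/2.

Hence the answer: 9/2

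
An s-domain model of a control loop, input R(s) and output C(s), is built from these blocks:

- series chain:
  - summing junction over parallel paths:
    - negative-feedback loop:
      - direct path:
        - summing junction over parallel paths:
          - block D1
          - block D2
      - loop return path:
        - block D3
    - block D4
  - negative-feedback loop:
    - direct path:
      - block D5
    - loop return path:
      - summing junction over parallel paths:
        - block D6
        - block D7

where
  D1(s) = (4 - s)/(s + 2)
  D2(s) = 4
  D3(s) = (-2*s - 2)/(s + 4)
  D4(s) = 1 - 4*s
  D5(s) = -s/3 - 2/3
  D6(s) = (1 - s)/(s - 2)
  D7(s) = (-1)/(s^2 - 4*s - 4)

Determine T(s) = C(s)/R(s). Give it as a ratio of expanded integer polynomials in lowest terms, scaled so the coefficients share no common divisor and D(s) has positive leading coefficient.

First reduce the diagram to T(s).

[1] sum the parallel branches D1, D2: (3*s + 12)/(s + 2)
[2] feedback reduction of (D1+D2), D3: (-3*s - 12)/(5*s + 4)
[3] sum the parallel branches [(D1+D2)/(1+(D1+D2)*D3)], D4: (-20*s^2 - 14*s - 8)/(5*s + 4)
[4] reduce the parallel group D6, D7: (-s^3 + 5*s^2 - s - 2)/(s^3 - 6*s^2 + 4*s + 8)
[5] apply the feedback formula to D5, (D6+D7): (-s^4 + 4*s^3 + 8*s^2 - 16*s - 16)/(s^4 - 27*s^2 + 16*s + 28)
[6] reduce the series chain ([(D1+D2)/(1+(D1+D2)*D3)]+D4), [D5/(1+D5*(D6+D7))], giving the overall T(s)

Answer: (20*s^6 - 66*s^5 - 208*s^4 + 176*s^3 + 480*s^2 + 352*s + 128)/(5*s^5 + 4*s^4 - 135*s^3 - 28*s^2 + 204*s + 112)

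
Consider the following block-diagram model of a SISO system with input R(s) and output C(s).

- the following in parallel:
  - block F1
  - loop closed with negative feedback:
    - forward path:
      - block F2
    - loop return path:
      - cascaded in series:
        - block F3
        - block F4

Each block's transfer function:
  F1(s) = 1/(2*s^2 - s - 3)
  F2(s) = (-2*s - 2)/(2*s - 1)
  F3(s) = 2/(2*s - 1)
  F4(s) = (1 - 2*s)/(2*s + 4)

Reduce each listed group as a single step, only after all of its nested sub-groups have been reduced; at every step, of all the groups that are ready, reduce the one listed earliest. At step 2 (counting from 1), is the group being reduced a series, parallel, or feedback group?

Step 1: series reduction of F3, F4
Step 2: collapse the loop (F2 forward, (F3*F4) return)
Step 3: parallel reduction of F1, [F2/(1+F2*(F3*F4))]
So the answer for step 2 is feedback.

Final answer: feedback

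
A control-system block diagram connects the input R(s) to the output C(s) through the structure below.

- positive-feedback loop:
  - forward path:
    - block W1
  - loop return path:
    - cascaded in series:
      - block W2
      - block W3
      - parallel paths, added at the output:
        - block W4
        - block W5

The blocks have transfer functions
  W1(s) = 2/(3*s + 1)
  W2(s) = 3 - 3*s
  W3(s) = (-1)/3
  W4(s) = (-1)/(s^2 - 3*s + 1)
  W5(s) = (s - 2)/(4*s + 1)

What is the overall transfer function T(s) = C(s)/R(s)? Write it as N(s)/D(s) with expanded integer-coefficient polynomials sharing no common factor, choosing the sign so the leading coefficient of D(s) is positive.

1. add W4, W5 (parallel) -> (s^3 - 5*s^2 + 3*s - 3)/(4*s^3 - 11*s^2 + s + 1)
2. cascade W2, W3, (W4+W5) -> (s^4 - 6*s^3 + 8*s^2 - 6*s + 3)/(4*s^3 - 11*s^2 + s + 1)
3. reduce the feedback loop with forward W1 and return (W2*W3*(W4+W5)) - this is the overall T(s), already in the required normalized form

Hence the answer: (8*s^3 - 22*s^2 + 2*s + 2)/(10*s^4 - 17*s^3 - 24*s^2 + 16*s - 5)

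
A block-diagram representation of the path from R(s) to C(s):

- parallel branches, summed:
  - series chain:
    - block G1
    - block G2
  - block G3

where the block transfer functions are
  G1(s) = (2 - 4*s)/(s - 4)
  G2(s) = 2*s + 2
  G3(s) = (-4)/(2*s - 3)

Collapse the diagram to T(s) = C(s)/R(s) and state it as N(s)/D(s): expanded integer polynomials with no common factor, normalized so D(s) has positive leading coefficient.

Step 1 - multiply G1, G2 (series) -> (-8*s^2 - 4*s + 4)/(s - 4)
Step 2 - parallel reduction of (G1*G2), G3, which is the overall transfer function T(s) = C(s)/R(s) in lowest terms

Therefore the answer is (-16*s^3 + 16*s^2 + 16*s + 4)/(2*s^2 - 11*s + 12).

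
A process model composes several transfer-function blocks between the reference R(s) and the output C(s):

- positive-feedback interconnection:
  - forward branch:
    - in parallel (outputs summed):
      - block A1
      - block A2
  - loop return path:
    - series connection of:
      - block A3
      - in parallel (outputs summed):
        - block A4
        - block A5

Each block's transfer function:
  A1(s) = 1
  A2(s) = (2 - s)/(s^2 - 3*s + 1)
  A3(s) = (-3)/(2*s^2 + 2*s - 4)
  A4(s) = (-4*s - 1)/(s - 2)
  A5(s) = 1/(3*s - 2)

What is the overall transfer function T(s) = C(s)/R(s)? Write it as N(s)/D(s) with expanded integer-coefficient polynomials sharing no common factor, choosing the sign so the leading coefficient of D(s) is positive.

Step 1 - reduce the parallel group A1, A2 -> (s^2 - 4*s + 3)/(s^2 - 3*s + 1)
Step 2 - reduce the parallel group A4, A5 -> (-12*s^2 + 6*s)/(3*s^2 - 8*s + 4)
Step 3 - multiply A3, (A4+A5) (series) -> (18*s^2 - 9*s)/(3*s^4 - 5*s^3 - 10*s^2 + 20*s - 8)
Step 4 - apply the feedback formula to (A1+A2), (A3*(A4+A5)), which is the overall transfer function T(s) = C(s)/R(s) in lowest terms

Final answer: (3*s^5 - 14*s^4 + 5*s^3 + 50*s^2 - 68*s + 24)/(3*s^5 - 11*s^4 - 21*s^3 + 105*s^2 - 63*s + 8)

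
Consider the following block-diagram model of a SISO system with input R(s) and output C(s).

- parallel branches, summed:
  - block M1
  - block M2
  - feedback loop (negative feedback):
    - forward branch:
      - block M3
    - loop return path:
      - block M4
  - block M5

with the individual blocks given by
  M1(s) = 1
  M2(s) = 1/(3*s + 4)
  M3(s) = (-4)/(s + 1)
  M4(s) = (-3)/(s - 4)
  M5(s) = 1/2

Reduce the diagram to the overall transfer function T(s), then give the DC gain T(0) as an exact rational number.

Reducing step by step:

Step 1 - feedback reduction of M3, M4 = (16 - 4*s)/(s^2 - 3*s + 8)
Step 2 - sum the parallel branches M1, M2, [M3/(1+M3*M4)], M5 = (9*s^3 - 37*s^2 + 94*s + 240)/(6*s^3 - 10*s^2 + 24*s + 64)
DC gain: substitute s = 0 into T(s) from step 2: T(0) = 240/64 = 15/4.

Answer: 15/4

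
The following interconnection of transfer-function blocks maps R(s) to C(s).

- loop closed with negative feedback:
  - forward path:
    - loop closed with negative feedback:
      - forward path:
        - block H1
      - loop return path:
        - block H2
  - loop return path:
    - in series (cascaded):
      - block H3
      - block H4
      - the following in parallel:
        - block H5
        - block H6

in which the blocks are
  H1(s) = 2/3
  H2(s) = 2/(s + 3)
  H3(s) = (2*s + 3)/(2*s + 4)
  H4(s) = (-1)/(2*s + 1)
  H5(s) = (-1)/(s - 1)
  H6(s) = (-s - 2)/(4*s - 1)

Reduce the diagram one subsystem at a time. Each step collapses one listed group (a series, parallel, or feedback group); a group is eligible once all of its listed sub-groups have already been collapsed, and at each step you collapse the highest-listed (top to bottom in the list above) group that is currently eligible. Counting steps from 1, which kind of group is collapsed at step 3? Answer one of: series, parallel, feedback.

Step 1 - collapse the loop (H1 forward, H2 return)
Step 2 - parallel reduction of H5, H6
Step 3 - series reduction of H3, H4, (H5+H6)
Step 4 - reduce the feedback loop with forward [H1/(1+H1*H2)] and return (H3*H4*(H5+H6))
So the answer for step 3 is series.

Therefore the answer is series.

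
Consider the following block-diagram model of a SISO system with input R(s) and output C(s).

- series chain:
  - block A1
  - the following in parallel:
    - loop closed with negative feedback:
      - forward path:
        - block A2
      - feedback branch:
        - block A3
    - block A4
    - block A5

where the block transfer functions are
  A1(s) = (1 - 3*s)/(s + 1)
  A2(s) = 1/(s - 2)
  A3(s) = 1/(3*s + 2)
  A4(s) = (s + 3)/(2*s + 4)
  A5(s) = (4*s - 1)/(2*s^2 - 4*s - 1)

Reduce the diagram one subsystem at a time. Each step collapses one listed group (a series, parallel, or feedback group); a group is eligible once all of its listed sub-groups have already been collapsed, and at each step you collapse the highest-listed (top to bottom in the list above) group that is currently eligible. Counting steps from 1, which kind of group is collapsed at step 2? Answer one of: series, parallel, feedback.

(1) reduce the feedback loop with forward A2 and return A3
(2) sum the parallel branches [A2/(1+A2*A3)], A4, A5
(3) combine A1, ([A2/(1+A2*A3)]+A4+A5) in series
Step 2: parallel.

Hence the answer: parallel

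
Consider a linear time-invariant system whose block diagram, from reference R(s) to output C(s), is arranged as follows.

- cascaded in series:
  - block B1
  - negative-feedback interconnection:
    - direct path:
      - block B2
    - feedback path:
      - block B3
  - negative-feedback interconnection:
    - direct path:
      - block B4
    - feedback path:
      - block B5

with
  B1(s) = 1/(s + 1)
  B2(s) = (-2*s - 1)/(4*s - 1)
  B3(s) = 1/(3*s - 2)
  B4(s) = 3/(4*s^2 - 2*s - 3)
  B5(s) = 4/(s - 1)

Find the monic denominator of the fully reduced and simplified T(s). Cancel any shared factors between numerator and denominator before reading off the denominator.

[1] collapse the loop (B2 forward, B3 return) gives (-6*s^2 + s + 2)/(12*s^2 - 13*s + 1)
[2] feedback reduction of B4, B5 gives (3*s - 3)/(4*s^3 - 6*s^2 - s + 15)
[3] cascade B1, [B2/(1+B2*B3)], [B4/(1+B4*B5)] gives (-18*s^2 + 3*s + 6)/(48*s^5 - 28*s^4 - 82*s^3 + 175*s^2 + 166*s - 15)
That last expression is T(s), already simplified. Scaling its denominator by 1/48 (the reciprocal of the leading coefficient) yields the monic denominator.

Answer: s^5 - 7*s^4/12 - 41*s^3/24 + 175*s^2/48 + 83*s/24 - 5/16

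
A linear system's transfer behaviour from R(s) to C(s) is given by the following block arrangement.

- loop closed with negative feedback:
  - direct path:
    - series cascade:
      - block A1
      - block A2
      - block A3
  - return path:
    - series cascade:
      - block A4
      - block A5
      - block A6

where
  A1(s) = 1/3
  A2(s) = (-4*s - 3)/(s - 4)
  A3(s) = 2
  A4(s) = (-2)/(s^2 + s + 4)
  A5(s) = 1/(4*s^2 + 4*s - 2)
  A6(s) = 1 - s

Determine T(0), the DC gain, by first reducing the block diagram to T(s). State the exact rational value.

First reduce the diagram to T(s).

1. combine A1, A2, A3 in series, giving (-8*s - 6)/(3*s - 12)
2. series reduction of A4, A5, A6, giving (s - 1)/(2*s^4 + 4*s^3 + 9*s^2 + 7*s - 4)
3. close the feedback loop around (A1*A2*A3), (A4*A5*A6), giving (-16*s^5 - 44*s^4 - 96*s^3 - 110*s^2 - 10*s + 24)/(6*s^5 - 12*s^4 - 21*s^3 - 95*s^2 - 94*s + 54)
Evaluating the step-3 result (the overall T(s)) at s = 0 gives T(0) = 24/54 = 4/9.

Answer: 4/9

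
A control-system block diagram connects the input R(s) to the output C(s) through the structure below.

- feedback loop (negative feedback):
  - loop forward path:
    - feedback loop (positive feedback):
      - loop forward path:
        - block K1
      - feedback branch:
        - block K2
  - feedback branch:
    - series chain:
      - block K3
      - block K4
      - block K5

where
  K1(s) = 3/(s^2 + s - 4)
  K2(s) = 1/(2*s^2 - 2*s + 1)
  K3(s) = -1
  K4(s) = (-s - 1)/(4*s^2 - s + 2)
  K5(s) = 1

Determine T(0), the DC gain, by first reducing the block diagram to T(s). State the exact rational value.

[1] reduce the feedback loop with forward K1 and return K2 = (6*s^2 - 6*s + 3)/(2*s^4 - 9*s^2 + 9*s - 7)
[2] multiply K3, K4, K5 (series) = (s + 1)/(4*s^2 - s + 2)
[3] close the feedback loop around [K1/(1-K1*K2)], (K3*K4*K5) = (24*s^4 - 30*s^3 + 30*s^2 - 15*s + 6)/(8*s^6 - 2*s^5 - 32*s^4 + 51*s^3 - 55*s^2 + 22*s - 11)
Evaluating the step-3 result (the overall T(s)) at s = 0 gives T(0) = 6/(-11) = -6/11.

Final answer: -6/11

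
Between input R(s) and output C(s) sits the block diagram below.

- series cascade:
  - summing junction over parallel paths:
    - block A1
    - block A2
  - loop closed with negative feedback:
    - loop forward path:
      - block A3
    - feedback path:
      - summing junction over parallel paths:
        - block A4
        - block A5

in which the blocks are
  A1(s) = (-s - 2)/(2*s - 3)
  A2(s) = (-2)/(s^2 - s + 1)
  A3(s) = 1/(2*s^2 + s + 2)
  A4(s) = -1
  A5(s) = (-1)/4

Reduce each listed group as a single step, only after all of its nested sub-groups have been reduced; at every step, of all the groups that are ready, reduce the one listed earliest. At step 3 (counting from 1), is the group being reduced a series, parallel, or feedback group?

(1) parallel reduction of A1, A2
(2) parallel reduction of A4, A5
(3) apply the feedback formula to A3, (A4+A5)
(4) cascade (A1+A2), [A3/(1+A3*(A4+A5))]
So the answer for step 3 is feedback.

Therefore the answer is feedback.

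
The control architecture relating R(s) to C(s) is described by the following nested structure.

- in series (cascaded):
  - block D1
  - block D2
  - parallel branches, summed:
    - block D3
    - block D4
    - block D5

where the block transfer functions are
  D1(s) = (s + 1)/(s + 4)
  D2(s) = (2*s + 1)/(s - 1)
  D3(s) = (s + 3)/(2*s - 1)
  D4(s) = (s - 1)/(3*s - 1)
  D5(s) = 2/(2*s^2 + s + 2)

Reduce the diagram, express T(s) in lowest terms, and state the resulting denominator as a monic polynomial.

The answer is s^6 + 8*s^5/3 - 17*s^4/4 + 17*s^3/6 - 61*s^2/12 + 7*s/2 - 2/3.

Reasoning:
1. add D3, D4, D5 (parallel), giving (10*s^4 + 15*s^3 + 23*s^2 - 2*s - 2)/(12*s^4 - 4*s^3 + 9*s^2 - 9*s + 2)
2. series reduction of D1, D2, (D3+D4+D5), giving (20*s^6 + 60*s^5 + 101*s^4 + 80*s^3 + 13*s^2 - 8*s - 2)/(12*s^6 + 32*s^5 - 51*s^4 + 34*s^3 - 61*s^2 + 42*s - 8)
T(s) is the step-2 result (common factors already cancelled). Leading coefficient of the denominator: 12. Divide through by 12 for the monic polynomial.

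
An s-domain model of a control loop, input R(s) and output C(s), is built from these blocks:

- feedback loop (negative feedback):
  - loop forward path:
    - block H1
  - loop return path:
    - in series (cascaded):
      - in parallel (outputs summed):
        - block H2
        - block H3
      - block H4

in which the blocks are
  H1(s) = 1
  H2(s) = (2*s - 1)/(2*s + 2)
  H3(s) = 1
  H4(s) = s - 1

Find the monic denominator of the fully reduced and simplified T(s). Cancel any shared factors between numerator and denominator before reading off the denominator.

(1) add H2, H3 (parallel) = (4*s + 1)/(2*s + 2)
(2) multiply (H2+H3), H4 (series) = (4*s^2 - 3*s - 1)/(2*s + 2)
(3) reduce the feedback loop with forward H1 and return ((H2+H3)*H4) = (2*s + 2)/(4*s^2 - s + 1)
That last expression is T(s), already simplified. Scaling its denominator by 1/4 (the reciprocal of the leading coefficient) yields the monic denominator.

Therefore the answer is s^2 - s/4 + 1/4.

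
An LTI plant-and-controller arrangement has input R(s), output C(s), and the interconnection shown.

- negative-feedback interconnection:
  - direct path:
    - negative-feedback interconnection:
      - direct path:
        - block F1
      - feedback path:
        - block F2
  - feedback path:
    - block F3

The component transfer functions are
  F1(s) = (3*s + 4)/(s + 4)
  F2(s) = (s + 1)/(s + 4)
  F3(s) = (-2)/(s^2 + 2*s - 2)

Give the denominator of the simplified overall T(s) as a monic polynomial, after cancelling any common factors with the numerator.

(1) apply the feedback formula to F1, F2 gives (3*s^2 + 16*s + 16)/(4*s^2 + 15*s + 20)
(2) collapse the loop ([F1/(1+F1*F2)] forward, F3 return) gives (3*s^4 + 22*s^3 + 42*s^2 - 32)/(4*s^4 + 23*s^3 + 36*s^2 - 22*s - 72)
That last expression is T(s), already simplified. Scaling its denominator by 1/4 (the reciprocal of the leading coefficient) yields the monic denominator.

Answer: s^4 + 23*s^3/4 + 9*s^2 - 11*s/2 - 18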